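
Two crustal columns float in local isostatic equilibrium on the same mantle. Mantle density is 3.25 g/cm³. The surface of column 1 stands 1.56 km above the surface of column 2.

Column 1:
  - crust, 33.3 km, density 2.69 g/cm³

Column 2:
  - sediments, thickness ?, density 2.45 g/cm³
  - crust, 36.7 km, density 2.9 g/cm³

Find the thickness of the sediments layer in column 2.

Take the compensation level at the base of the deeper column (depth z_c below the surface of column 1) and equate Σ ρ_i t_i down to z_c; mantle fills any gap and the z_c terms cancel.
Column 1: 33.3×2.69 + (z_c − 33.3)×3.25
Column 2: 1.56×0 + x×2.45 + 36.7×2.9 + (z_c − 1.56 − 36.7 − x)×3.25
The z_c×3.25 term appears on both sides and cancels. Collect the known terms of each column as K = Σ(ρt)_known − 3.25 × (depth of known layers): K_1 = 89.577 − 3.25×33.3 = −18.648; K_2 = 106.43 − 3.25×(1.56 + 36.7) = −17.915.
Balance: K_1 = K_2 − x×(3.25 − 2.45), so x = (K_2 − K_1)/(3.25 − 2.45) = 0.733/0.8 = 0.916 km.

0.916 km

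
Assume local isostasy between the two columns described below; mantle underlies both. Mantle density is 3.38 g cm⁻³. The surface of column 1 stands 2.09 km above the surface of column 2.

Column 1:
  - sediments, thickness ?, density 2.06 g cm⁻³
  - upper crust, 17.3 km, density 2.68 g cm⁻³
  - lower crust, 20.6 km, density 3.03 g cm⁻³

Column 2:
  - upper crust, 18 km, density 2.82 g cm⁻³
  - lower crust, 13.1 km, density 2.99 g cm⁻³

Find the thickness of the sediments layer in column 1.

Take the compensation level at the base of the deeper column (depth z_c below the surface of column 1) and equate Σ ρ_i t_i down to z_c; mantle fills any gap and the z_c terms cancel.
Column 1: x×2.06 + 17.3×2.68 + 20.6×3.03 + (z_c − 37.9 − x)×3.38
Column 2: 2.09×0 + 18×2.82 + 13.1×2.99 + (z_c − 2.09 − 31.1)×3.38
The z_c×3.38 term appears on both sides and cancels. Collect the known terms of each column as K = Σ(ρt)_known − 3.38 × (depth of known layers): K_1 = 108.782 − 3.38×37.9 = −19.32; K_2 = 89.929 − 3.38×(2.09 + 31.1) = −22.2532.
Balance: K_1 − x×(3.38 − 2.06) = K_2, so x = (K_1 − K_2)/(3.38 − 2.06) = 2.9332/1.32 = 2.22 km.

2.22 km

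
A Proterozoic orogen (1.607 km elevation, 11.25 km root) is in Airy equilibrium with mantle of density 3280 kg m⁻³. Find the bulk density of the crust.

2870 kg m⁻³

ρ_c h = (ρ_m − ρ_c) r → ρ_c (h + r) = ρ_m r → ρ_c = ρ_m r / (h + r).
ρ_c = 3280 × 11.25 km / (1.607 km + 11.25 km) = 2870 kg m⁻³.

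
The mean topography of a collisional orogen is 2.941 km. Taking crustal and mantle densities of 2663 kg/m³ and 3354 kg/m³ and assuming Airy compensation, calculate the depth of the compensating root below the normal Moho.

For local isostatic compensation: the weight of the topography is balanced by the buoyancy of the root, ρ_c h = (ρ_m − ρ_c) r.
r = h · ρ_c / (ρ_m − ρ_c) = 2.941 km × 2663 / (3354 − 2663) = 11.3 km.

11.3 km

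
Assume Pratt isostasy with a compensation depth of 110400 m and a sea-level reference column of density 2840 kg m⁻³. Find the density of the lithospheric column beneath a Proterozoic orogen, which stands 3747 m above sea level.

Pratt balance: ρ_ref D = ρ (D + h).
ρ = ρ_ref D/(D + h) = 2840 × 110400 m/(110400 m + 3747 m) = 2750 kg m⁻³.

2750 kg m⁻³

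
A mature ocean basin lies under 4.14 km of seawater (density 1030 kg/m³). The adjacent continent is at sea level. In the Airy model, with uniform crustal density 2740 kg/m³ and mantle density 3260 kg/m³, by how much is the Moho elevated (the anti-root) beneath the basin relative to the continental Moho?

13.6 km

In Airy isostatic equilibrium: replacing crust with seawater at the top is compensated by replacing crust with mantle at the base: d (ρ_c − ρ_w) = a (ρ_m − ρ_c).
a = d (ρ_c − ρ_w)/(ρ_m − ρ_c) = 4.14 km × 1710/520 = 13.6 km.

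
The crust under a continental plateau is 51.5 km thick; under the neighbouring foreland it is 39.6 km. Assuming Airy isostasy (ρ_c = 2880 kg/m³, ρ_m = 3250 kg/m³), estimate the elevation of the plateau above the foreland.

1.35 km

Excess crust Δ = 51.5 km − 39.6 km = 11.9 km, split between elevation h and root r with h + r = Δ.
Airy balance ρ_c h = (ρ_m − ρ_c) r gives r = h ρ_c/(ρ_m − ρ_c), so h (1 + ρ_c/(ρ_m − ρ_c)) = Δ, i.e. h = Δ (ρ_m − ρ_c)/ρ_m.
h = 11.9 km × 370/3250 = 1.35 km.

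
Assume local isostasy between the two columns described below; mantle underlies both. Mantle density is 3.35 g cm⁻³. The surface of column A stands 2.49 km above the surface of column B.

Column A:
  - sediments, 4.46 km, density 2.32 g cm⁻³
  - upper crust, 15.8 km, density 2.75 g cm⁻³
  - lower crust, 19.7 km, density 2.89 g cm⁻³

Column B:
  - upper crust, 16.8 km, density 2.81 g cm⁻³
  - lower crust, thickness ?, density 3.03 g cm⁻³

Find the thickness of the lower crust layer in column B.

17.9 km

Take the compensation level at the base of the deeper column (depth z_c below the surface of column A) and equate Σ ρ_i t_i down to z_c; mantle fills any gap and the z_c terms cancel.
Column A: 4.46×2.32 + 15.8×2.75 + 19.7×2.89 + (z_c − 39.96)×3.35
Column B: 2.49×0 + 16.8×2.81 + x×3.03 + (z_c − 2.49 − 16.8 − x)×3.35
The z_c×3.35 term appears on both sides and cancels. Collect the known terms of each column as K = Σ(ρt)_known − 3.35 × (depth of known layers): K_A = 110.7302 − 3.35×39.96 = −23.1358; K_B = 47.208 − 3.35×(2.49 + 16.8) = −17.4135.
Balance: K_A = K_B − x×(3.35 − 3.03), so x = (K_B − K_A)/(3.35 − 3.03) = 5.7223/0.32 = 17.9 km.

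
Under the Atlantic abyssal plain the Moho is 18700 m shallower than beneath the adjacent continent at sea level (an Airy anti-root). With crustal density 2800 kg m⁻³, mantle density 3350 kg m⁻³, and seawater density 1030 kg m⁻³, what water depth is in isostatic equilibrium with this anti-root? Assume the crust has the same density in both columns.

Replacing a thickness d of crust by seawater at the top must be balanced by replacing crust with mantle at the base: d (ρ_c − ρ_w) = a (ρ_m − ρ_c).
d = a (ρ_m − ρ_c)/(ρ_c − ρ_w) = 18700 m × 550/1770 = 5810 m.

5810 m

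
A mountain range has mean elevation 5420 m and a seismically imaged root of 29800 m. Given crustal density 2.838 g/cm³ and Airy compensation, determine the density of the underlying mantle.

Airy balance: ρ_c h = (ρ_m − ρ_c) r → ρ_m = ρ_c (1 + h/r).
ρ_m = 2.838 × (1 + 5420 m/29800 m) = 3.35 g/cm³.

3.35 g/cm³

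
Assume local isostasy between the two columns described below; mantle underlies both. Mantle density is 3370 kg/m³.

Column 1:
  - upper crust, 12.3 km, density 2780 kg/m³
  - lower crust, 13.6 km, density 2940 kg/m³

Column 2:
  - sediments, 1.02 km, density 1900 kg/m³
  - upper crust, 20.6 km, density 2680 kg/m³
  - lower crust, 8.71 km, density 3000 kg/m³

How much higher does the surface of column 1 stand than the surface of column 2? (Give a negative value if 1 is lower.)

For any compensation level in the mantle, the mantle terms cancel and isostasy reduces to e = (Σt_1 − Σt_2) − (Σ(ρt)_1 − Σ(ρt)_2) / ρ_m.
Σt_1 = 25.9 km; Σt_2 = 30.33 km; Σ(ρt)_1 = 74178; Σ(ρt)_2 = 83276 (in km·kg/m³).
e = (25.9 − 30.33) − (74178 − 83276) / 3370 = −1.73 km.

−1.73 km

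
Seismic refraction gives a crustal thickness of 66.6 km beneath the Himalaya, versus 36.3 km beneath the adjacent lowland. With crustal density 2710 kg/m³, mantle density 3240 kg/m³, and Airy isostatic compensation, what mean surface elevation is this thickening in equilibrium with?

4.96 km

Excess crust Δ = 66.6 km − 36.3 km = 30.3 km, split between elevation h and root r with h + r = Δ.
Airy balance ρ_c h = (ρ_m − ρ_c) r gives r = h ρ_c/(ρ_m − ρ_c), so h (1 + ρ_c/(ρ_m − ρ_c)) = Δ, i.e. h = Δ (ρ_m − ρ_c)/ρ_m.
h = 30.3 km × 530/3240 = 4.96 km.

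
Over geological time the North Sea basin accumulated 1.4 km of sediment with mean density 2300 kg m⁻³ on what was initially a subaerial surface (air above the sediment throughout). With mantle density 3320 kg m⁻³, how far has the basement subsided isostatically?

0.97 km

Subaerial load: s = t ρ_sed / ρ_m = 1.4 km × 2300/3320 = 0.97 km.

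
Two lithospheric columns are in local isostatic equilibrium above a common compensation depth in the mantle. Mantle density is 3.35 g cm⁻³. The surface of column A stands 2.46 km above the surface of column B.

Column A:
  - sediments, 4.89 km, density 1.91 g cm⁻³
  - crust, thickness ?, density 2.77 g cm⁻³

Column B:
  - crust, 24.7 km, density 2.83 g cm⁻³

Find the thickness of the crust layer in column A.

Take the compensation level at the base of the deeper column (depth z_c below the surface of column A) and equate Σ ρ_i t_i down to z_c; mantle fills any gap and the z_c terms cancel.
Column A: 4.89×1.91 + x×2.77 + (z_c − 4.89 − x)×3.35
Column B: 2.46×0 + 24.7×2.83 + (z_c − 2.46 − 24.7)×3.35
The z_c×3.35 term appears on both sides and cancels. Collect the known terms of each column as K = Σ(ρt)_known − 3.35 × (depth of known layers): K_A = 9.3399 − 3.35×4.89 = −7.0416; K_B = 69.901 − 3.35×(2.46 + 24.7) = −21.085.
Balance: K_A − x×(3.35 − 2.77) = K_B, so x = (K_A − K_B)/(3.35 − 2.77) = 14.0434/0.58 = 24.2 km.

24.2 km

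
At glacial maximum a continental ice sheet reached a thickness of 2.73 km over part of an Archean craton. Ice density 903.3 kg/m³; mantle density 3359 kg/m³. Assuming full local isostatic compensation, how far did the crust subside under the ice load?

0.734 km

Equating mass per unit area of the two columns: the ice load ρ_ice t is balanced by mantle displaced below, ρ_m s.
s = t ρ_ice / ρ_m = 2.73 km × 903.3/3359 = 0.734 km.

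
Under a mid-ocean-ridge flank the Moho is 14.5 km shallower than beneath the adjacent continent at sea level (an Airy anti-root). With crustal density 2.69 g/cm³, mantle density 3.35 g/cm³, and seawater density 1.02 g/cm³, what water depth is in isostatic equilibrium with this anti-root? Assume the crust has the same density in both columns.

5.73 km

Replacing a thickness d of crust by seawater at the top must be balanced by replacing crust with mantle at the base: d (ρ_c − ρ_w) = a (ρ_m − ρ_c).
d = a (ρ_m − ρ_c)/(ρ_c − ρ_w) = 14.5 km × 0.66/1.67 = 5.73 km.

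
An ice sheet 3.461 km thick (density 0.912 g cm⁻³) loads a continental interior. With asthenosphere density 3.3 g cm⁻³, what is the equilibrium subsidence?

Balancing pressure at the compensation depth: the ice load ρ_ice t is balanced by mantle displaced below, ρ_m s.
s = t ρ_ice / ρ_m = 3.461 km × 0.912/3.3 = 0.956 km.

0.956 km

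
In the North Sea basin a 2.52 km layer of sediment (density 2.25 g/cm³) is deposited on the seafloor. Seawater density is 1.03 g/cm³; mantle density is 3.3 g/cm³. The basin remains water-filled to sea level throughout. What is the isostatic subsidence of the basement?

1.35 km

Submarine loading: the sediment displaces seawater, and the subsidence is in turn flooded, so s (ρ_m − ρ_w) = t (ρ_sed − ρ_w).
s = 2.52 km × (2.25 − 1.03) / (3.3 − 1.03) = 1.35 km.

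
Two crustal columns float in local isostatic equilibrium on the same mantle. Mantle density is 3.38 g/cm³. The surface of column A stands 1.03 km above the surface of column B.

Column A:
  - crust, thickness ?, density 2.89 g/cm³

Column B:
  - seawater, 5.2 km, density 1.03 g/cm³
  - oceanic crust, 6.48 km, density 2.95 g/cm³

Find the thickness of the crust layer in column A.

Take the compensation level at the base of the deeper column (depth z_c below the surface of column A) and equate Σ ρ_i t_i down to z_c; mantle fills any gap and the z_c terms cancel.
Column A: x×2.89 + (z_c − 0 − x)×3.38
Column B: 1.03×0 + 5.2×1.03 + 6.48×2.95 + (z_c − 1.03 − 11.68)×3.38
The z_c×3.38 term appears on both sides and cancels. Collect the known terms of each column as K = Σ(ρt)_known − 3.38 × (depth of known layers): K_A = 0 − 3.38×0 = 0; K_B = 24.472 − 3.38×(1.03 + 11.68) = −18.4878.
Balance: K_A − x×(3.38 − 2.89) = K_B, so x = (K_A − K_B)/(3.38 − 2.89) = 18.4878/0.49 = 37.7 km.

37.7 km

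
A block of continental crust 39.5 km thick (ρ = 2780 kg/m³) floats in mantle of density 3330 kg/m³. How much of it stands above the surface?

6.52 km

Floating equilibrium: submerged depth d = t ρ_obj/ρ_fluid = 39.5 km × 2780/3330 = 32.98 km.
Freeboard = t − d = 39.5 km − 32.98 km = 6.52 km.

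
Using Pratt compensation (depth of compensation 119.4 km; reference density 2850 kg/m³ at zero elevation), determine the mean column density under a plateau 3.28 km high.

2770 kg/m³

Pratt balance: ρ_ref D = ρ (D + h).
ρ = ρ_ref D/(D + h) = 2850 × 119.4 km/(119.4 km + 3.28 km) = 2770 kg/m³.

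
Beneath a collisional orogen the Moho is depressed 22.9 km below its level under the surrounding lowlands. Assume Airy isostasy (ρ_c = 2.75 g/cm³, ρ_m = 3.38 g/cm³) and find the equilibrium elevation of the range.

In Airy isostatic equilibrium: ρ_c h = (ρ_m − ρ_c) r.
h = r (ρ_m − ρ_c) / ρ_c = 22.9 km × (3.38 − 2.75) / 2.75 = 5.25 km.

5.25 km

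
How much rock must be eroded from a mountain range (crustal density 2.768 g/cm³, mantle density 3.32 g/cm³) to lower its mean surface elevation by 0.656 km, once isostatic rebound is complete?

3.95 km

Net drop Δ = e − u = e − e ρ_c/ρ_m = e (ρ_m − ρ_c)/ρ_m.
e = Δ ρ_m/(ρ_m − ρ_c) = 0.656 km × 3.32/0.552 = 3.95 km.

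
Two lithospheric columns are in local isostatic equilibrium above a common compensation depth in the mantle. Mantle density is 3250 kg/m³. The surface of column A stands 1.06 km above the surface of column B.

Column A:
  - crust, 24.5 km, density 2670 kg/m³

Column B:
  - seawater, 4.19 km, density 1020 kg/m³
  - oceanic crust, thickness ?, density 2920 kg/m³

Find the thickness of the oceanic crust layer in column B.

4.31 km

Take the compensation level at the base of the deeper column (depth z_c below the surface of column A) and equate Σ ρ_i t_i down to z_c; mantle fills any gap and the z_c terms cancel.
Column A: 24.5×2670 + (z_c − 24.5)×3250
Column B: 1.06×0 + 4.19×1020 + x×2920 + (z_c − 1.06 − 4.19 − x)×3250
The z_c×3250 term appears on both sides and cancels. Collect the known terms of each column as K = Σ(ρt)_known − 3250 × (depth of known layers): K_A = 65415 − 3250×24.5 = −14210; K_B = 4273.8 − 3250×(1.06 + 4.19) = −12788.7.
Balance: K_A = K_B − x×(3250 − 2920), so x = (K_B − K_A)/(3250 − 2920) = 1421.3/330 = 4.31 km.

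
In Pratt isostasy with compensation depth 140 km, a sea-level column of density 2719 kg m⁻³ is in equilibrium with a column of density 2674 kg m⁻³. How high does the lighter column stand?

ρ_ref D = ρ (D + h) → h = D (ρ_ref − ρ)/ρ.
h = 140 km × (2719 − 2674)/2674 = 2.36 km.

2.36 km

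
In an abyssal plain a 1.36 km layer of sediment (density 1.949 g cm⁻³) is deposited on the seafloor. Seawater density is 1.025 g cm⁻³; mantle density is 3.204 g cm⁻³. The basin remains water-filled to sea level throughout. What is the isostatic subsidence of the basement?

Submarine loading: the sediment displaces seawater, and the subsidence is in turn flooded, so s (ρ_m − ρ_w) = t (ρ_sed − ρ_w).
s = 1.36 km × (1.949 − 1.025) / (3.204 − 1.025) = 0.577 km.

0.577 km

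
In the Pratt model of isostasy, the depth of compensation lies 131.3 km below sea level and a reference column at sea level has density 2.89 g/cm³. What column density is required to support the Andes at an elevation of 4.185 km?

2.8 g/cm³

Pratt balance: ρ_ref D = ρ (D + h).
ρ = ρ_ref D/(D + h) = 2.89 × 131.3 km/(131.3 km + 4.185 km) = 2.8 g/cm³.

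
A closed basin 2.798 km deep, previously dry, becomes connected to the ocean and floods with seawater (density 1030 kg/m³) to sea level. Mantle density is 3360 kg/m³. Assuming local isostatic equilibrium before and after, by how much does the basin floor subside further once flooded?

1.24 km

After flooding the water column is d + s deep. Its weight must equal the weight of mantle displaced by the extra subsidence s: (d + s) ρ_w = s ρ_m.
s = d ρ_w / (ρ_m − ρ_w) = 2.798 km × 1030/(3360 − 1030) = 1.24 km.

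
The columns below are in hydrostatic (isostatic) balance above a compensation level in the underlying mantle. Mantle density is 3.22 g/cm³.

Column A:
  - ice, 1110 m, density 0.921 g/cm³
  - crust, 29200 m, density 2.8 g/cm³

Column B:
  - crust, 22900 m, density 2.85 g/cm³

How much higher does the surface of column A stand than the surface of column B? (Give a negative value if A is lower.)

For any compensation level in the mantle, the mantle terms cancel and isostasy reduces to e = (Σt_A − Σt_B) − (Σ(ρt)_A − Σ(ρt)_B) / ρ_m.
Σt_A = 30310 m; Σt_B = 22900 m; Σ(ρt)_A = 82782.31; Σ(ρt)_B = 65265 (in m·g/cm³).
e = (30310 − 22900) − (82782.31 − 65265) / 3.22 = 1970 m.

1970 m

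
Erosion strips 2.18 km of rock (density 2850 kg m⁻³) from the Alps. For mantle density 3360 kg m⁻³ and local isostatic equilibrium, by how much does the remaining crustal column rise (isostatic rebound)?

Unloading: uplift u = e ρ_c/ρ_m = 2.18 km × 2850/3360 = 1.85 km.

1.85 km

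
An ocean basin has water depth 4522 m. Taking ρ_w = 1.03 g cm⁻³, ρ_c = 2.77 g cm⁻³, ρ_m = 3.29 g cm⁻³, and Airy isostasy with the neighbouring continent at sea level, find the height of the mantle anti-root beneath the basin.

In Airy isostatic equilibrium: replacing crust with seawater at the top is compensated by replacing crust with mantle at the base: d (ρ_c − ρ_w) = a (ρ_m − ρ_c).
a = d (ρ_c − ρ_w)/(ρ_m − ρ_c) = 4522 m × 1.74/0.52 = 15100 m.

15100 m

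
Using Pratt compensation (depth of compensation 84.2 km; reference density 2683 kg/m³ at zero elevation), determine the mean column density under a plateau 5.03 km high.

2530 kg/m³

Pratt balance: ρ_ref D = ρ (D + h).
ρ = ρ_ref D/(D + h) = 2683 × 84.2 km/(84.2 km + 5.03 km) = 2530 kg/m³.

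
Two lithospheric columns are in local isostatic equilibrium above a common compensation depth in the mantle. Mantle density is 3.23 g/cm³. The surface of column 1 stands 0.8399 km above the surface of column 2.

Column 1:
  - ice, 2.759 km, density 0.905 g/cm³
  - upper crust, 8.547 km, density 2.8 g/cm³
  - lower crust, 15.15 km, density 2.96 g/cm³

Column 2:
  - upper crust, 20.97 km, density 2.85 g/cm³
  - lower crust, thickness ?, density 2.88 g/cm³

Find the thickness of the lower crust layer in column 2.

10 km

Take the compensation level at the base of the deeper column (depth z_c below the surface of column 1) and equate Σ ρ_i t_i down to z_c; mantle fills any gap and the z_c terms cancel.
Column 1: 2.759×0.905 + 8.547×2.8 + 15.15×2.96 + (z_c − 26.456)×3.23
Column 2: 0.8399×0 + 20.97×2.85 + x×2.88 + (z_c − 0.8399 − 20.97 − x)×3.23
The z_c×3.23 term appears on both sides and cancels. Collect the known terms of each column as K = Σ(ρt)_known − 3.23 × (depth of known layers): K_1 = 71.272495 − 3.23×26.456 = −14.180385; K_2 = 59.7645 − 3.23×(0.8399 + 20.97) = −10.681477.
Balance: K_1 = K_2 − x×(3.23 − 2.88), so x = (K_2 − K_1)/(3.23 − 2.88) = 3.49891/0.35 = 10 km.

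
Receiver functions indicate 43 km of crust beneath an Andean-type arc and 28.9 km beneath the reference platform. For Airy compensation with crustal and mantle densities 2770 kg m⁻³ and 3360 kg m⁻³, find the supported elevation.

2.48 km

Excess crust Δ = 43 km − 28.9 km = 14.1 km, split between elevation h and root r with h + r = Δ.
Airy balance ρ_c h = (ρ_m − ρ_c) r gives r = h ρ_c/(ρ_m − ρ_c), so h (1 + ρ_c/(ρ_m − ρ_c)) = Δ, i.e. h = Δ (ρ_m − ρ_c)/ρ_m.
h = 14.1 km × 590/3360 = 2.48 km.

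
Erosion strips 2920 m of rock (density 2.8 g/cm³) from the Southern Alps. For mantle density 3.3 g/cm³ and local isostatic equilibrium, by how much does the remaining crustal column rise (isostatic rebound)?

2480 m

Unloading: uplift u = e ρ_c/ρ_m = 2920 m × 2.8/3.3 = 2480 m.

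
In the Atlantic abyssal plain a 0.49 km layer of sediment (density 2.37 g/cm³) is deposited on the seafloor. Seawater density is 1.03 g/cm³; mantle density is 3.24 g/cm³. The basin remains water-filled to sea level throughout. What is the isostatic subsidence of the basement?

0.297 km

Submarine loading: the sediment displaces seawater, and the subsidence is in turn flooded, so s (ρ_m − ρ_w) = t (ρ_sed − ρ_w).
s = 0.49 km × (2.37 − 1.03) / (3.24 − 1.03) = 0.297 km.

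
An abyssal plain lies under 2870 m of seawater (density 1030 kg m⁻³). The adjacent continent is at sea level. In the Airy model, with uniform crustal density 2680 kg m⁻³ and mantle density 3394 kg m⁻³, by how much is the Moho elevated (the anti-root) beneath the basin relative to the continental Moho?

6630 m

Balancing pressure at the compensation depth: replacing crust with seawater at the top is compensated by replacing crust with mantle at the base: d (ρ_c − ρ_w) = a (ρ_m − ρ_c).
a = d (ρ_c − ρ_w)/(ρ_m − ρ_c) = 2870 m × 1650/714 = 6630 m.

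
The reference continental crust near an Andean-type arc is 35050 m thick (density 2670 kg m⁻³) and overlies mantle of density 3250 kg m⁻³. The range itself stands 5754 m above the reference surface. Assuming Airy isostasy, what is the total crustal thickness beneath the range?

67300 m

Root depth r = h ρ_c / (ρ_m − ρ_c) = 5754 m × 2670 / 580 = 26490 m.
Total thickness = T + h + r = 35050 m + 5754 m + 26490 m = 67300 m.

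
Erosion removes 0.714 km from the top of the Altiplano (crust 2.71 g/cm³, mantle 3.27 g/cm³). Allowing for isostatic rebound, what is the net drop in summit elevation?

Rebound u = e ρ_c/ρ_m = 0.714 km × 2.71/3.27 = 0.5917 km.
Net surface drop = e − u = 0.714 km − 0.5917 km = e (ρ_m − ρ_c)/ρ_m = 0.122 km.

0.122 km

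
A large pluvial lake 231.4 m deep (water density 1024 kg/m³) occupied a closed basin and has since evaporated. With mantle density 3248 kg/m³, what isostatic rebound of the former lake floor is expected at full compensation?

u = d ρ_w/ρ_m = 231.4 m × 1024/3248 = 73 m.

73 m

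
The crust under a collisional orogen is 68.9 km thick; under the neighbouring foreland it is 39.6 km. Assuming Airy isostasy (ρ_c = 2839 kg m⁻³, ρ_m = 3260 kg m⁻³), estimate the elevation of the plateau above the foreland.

3.78 km

Excess crust Δ = 68.9 km − 39.6 km = 29.3 km, split between elevation h and root r with h + r = Δ.
Airy balance ρ_c h = (ρ_m − ρ_c) r gives r = h ρ_c/(ρ_m − ρ_c), so h (1 + ρ_c/(ρ_m − ρ_c)) = Δ, i.e. h = Δ (ρ_m − ρ_c)/ρ_m.
h = 29.3 km × 421/3260 = 3.78 km.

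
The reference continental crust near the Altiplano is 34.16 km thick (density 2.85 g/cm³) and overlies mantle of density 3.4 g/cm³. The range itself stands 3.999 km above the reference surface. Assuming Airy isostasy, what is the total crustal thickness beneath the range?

Root depth r = h ρ_c / (ρ_m − ρ_c) = 3.999 km × 2.85 / 0.55 = 20.72 km.
Total thickness = T + h + r = 34.16 km + 3.999 km + 20.72 km = 58.9 km.

58.9 km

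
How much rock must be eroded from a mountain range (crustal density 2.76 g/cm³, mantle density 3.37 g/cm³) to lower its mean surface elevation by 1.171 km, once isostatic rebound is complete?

6.47 km

Net drop Δ = e − u = e − e ρ_c/ρ_m = e (ρ_m − ρ_c)/ρ_m.
e = Δ ρ_m/(ρ_m − ρ_c) = 1.171 km × 3.37/0.61 = 6.47 km.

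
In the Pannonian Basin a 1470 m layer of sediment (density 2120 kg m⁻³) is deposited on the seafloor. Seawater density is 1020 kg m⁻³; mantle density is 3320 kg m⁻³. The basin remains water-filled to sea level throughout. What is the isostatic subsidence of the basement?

Submarine loading: the sediment displaces seawater, and the subsidence is in turn flooded, so s (ρ_m − ρ_w) = t (ρ_sed − ρ_w).
s = 1470 m × (2120 − 1020) / (3320 − 1020) = 703 m.

703 m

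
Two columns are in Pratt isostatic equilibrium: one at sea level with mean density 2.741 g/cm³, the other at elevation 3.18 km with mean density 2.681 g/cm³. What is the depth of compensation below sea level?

142 km

ρ_ref D = ρ (D + h) → D (ρ_ref − ρ) = ρ h.
D = ρ h/(ρ_ref − ρ) = 2.681 × 3.18 km/(2.741 − 2.681) = 142 km.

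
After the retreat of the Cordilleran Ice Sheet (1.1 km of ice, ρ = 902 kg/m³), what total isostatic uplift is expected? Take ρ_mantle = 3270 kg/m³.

0.303 km

Removing the load lets mantle flow back in; uplift u satisfies ρ_ice t = ρ_m u.
u = t ρ_ice/ρ_m = 1.1 km × 902/3270 = 0.303 km.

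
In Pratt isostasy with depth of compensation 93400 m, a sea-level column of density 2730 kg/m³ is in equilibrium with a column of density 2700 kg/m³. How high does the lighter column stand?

1040 m

ρ_ref D = ρ (D + h) → h = D (ρ_ref − ρ)/ρ.
h = 93400 m × (2730 − 2700)/2700 = 1040 m.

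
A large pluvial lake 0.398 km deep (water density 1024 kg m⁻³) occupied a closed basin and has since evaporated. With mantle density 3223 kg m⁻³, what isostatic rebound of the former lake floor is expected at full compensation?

0.126 km

u = d ρ_w/ρ_m = 0.398 km × 1024/3223 = 0.126 km.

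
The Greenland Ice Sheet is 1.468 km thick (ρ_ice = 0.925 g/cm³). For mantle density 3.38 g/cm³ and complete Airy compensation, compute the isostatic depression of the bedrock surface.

Balancing pressure at the compensation depth: the ice load ρ_ice t is balanced by mantle displaced below, ρ_m s.
s = t ρ_ice / ρ_m = 1.468 km × 0.925/3.38 = 0.402 km.

0.402 km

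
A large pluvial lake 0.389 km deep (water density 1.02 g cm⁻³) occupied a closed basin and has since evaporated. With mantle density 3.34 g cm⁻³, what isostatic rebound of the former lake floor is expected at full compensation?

0.119 km

u = d ρ_w/ρ_m = 0.389 km × 1.02/3.34 = 0.119 km.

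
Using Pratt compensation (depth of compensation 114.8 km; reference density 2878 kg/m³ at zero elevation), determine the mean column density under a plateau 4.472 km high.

Pratt balance: ρ_ref D = ρ (D + h).
ρ = ρ_ref D/(D + h) = 2878 × 114.8 km/(114.8 km + 4.472 km) = 2770 kg/m³.

2770 kg/m³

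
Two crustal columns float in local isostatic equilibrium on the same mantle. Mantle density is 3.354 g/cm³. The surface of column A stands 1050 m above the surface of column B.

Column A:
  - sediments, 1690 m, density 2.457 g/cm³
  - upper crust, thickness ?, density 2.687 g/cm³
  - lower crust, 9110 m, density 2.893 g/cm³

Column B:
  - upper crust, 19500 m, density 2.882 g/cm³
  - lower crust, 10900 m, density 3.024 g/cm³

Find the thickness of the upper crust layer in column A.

Take the compensation level at the base of the deeper column (depth z_c below the surface of column A) and equate Σ ρ_i t_i down to z_c; mantle fills any gap and the z_c terms cancel.
Column A: 1690×2.457 + x×2.687 + 9110×2.893 + (z_c − 10800 − x)×3.354
Column B: 1050×0 + 19500×2.882 + 10900×3.024 + (z_c − 1050 − 30400)×3.354
The z_c×3.354 term appears on both sides and cancels. Collect the known terms of each column as K = Σ(ρt)_known − 3.354 × (depth of known layers): K_A = 30507.56 − 3.354×10800 = −5715.64; K_B = 89160.6 − 3.354×(1050 + 30400) = −16322.7.
Balance: K_A − x×(3.354 − 2.687) = K_B, so x = (K_A − K_B)/(3.354 − 2.687) = 10607.1/0.667 = 15900 m.

15900 m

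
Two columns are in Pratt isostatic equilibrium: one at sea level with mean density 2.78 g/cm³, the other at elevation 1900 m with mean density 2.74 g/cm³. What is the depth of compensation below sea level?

ρ_ref D = ρ (D + h) → D (ρ_ref − ρ) = ρ h.
D = ρ h/(ρ_ref − ρ) = 2.74 × 1900 m/(2.78 − 2.74) = 130000 m.

130000 m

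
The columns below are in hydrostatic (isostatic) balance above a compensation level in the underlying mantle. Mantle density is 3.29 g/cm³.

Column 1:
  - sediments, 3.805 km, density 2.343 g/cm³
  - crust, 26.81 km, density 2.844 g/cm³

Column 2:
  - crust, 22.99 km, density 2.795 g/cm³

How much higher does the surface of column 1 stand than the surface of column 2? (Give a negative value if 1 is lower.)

For any compensation level in the mantle, the mantle terms cancel and isostasy reduces to e = (Σt_1 − Σt_2) − (Σ(ρt)_1 − Σ(ρt)_2) / ρ_m.
Σt_1 = 30.615 km; Σt_2 = 22.99 km; Σ(ρt)_1 = 85.162755; Σ(ρt)_2 = 64.25705 (in km·g/cm³).
e = (30.615 − 22.99) − (85.162755 − 64.25705) / 3.29 = 1.27 km.

1.27 km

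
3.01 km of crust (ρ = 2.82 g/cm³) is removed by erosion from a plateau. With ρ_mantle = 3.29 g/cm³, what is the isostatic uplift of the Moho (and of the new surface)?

Unloading: uplift u = e ρ_c/ρ_m = 3.01 km × 2.82/3.29 = 2.58 km.

2.58 km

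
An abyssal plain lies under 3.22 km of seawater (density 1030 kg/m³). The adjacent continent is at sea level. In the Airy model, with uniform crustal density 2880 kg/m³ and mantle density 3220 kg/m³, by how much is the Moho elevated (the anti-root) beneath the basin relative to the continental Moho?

17.5 km

By Archimedes' principle applied to the lithosphere: replacing crust with seawater at the top is compensated by replacing crust with mantle at the base: d (ρ_c − ρ_w) = a (ρ_m − ρ_c).
a = d (ρ_c − ρ_w)/(ρ_m − ρ_c) = 3.22 km × 1850/340 = 17.5 km.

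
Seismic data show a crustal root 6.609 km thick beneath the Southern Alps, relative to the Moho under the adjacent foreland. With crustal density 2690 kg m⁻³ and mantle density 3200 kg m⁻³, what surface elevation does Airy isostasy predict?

1.25 km

Balancing pressure at the compensation depth: ρ_c h = (ρ_m − ρ_c) r.
h = r (ρ_m − ρ_c) / ρ_c = 6.609 km × (3200 − 2690) / 2690 = 1.25 km.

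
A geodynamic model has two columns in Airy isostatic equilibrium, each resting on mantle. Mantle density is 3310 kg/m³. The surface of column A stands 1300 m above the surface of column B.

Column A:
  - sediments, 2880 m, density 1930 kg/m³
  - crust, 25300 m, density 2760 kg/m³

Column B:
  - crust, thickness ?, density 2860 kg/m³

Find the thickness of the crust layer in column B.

Take the compensation level at the base of the deeper column (depth z_c below the surface of column A) and equate Σ ρ_i t_i down to z_c; mantle fills any gap and the z_c terms cancel.
Column A: 2880×1930 + 25300×2760 + (z_c − 28180)×3310
Column B: 1300×0 + x×2860 + (z_c − 1300 − 0 − x)×3310
The z_c×3310 term appears on both sides and cancels. Collect the known terms of each column as K = Σ(ρt)_known − 3310 × (depth of known layers): K_A = 75386400 − 3310×28180 = −17889400; K_B = 0 − 3310×(1300 + 0) = −4303000.
Balance: K_A = K_B − x×(3310 − 2860), so x = (K_B − K_A)/(3310 − 2860) = 13586400/450 = 30200 m.

30200 m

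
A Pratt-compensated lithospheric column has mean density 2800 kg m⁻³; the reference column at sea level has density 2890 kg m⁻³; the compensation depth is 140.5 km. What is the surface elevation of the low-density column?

ρ_ref D = ρ (D + h) → h = D (ρ_ref − ρ)/ρ.
h = 140.5 km × (2890 − 2800)/2800 = 4.52 km.

4.52 km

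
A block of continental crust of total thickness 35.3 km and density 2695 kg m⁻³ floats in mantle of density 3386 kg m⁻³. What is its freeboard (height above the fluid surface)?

Floating equilibrium: submerged depth d = t ρ_obj/ρ_fluid = 35.3 km × 2695/3386 = 28.1 km.
Freeboard = t − d = 35.3 km − 28.1 km = 7.2 km.

7.2 km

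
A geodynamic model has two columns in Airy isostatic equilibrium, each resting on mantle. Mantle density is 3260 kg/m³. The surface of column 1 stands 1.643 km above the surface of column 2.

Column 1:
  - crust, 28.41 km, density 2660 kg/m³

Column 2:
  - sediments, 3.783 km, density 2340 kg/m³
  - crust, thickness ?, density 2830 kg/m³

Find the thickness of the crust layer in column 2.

19.1 km

Take the compensation level at the base of the deeper column (depth z_c below the surface of column 1) and equate Σ ρ_i t_i down to z_c; mantle fills any gap and the z_c terms cancel.
Column 1: 28.41×2660 + (z_c − 28.41)×3260
Column 2: 1.643×0 + 3.783×2340 + x×2830 + (z_c − 1.643 − 3.783 − x)×3260
The z_c×3260 term appears on both sides and cancels. Collect the known terms of each column as K = Σ(ρt)_known − 3260 × (depth of known layers): K_1 = 75570.6 − 3260×28.41 = −17046; K_2 = 8852.22 − 3260×(1.643 + 3.783) = −8836.54.
Balance: K_1 = K_2 − x×(3260 − 2830), so x = (K_2 − K_1)/(3260 − 2830) = 8209.46/430 = 19.1 km.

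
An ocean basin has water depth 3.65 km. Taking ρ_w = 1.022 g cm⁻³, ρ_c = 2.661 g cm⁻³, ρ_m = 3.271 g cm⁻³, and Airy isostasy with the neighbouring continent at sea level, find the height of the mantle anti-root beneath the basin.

9.81 km

Isostatic balance requires: replacing crust with seawater at the top is compensated by replacing crust with mantle at the base: d (ρ_c − ρ_w) = a (ρ_m − ρ_c).
a = d (ρ_c − ρ_w)/(ρ_m − ρ_c) = 3.65 km × 1.639/0.61 = 9.81 km.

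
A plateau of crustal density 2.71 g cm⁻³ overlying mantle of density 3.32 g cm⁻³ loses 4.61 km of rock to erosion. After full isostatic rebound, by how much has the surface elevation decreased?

0.847 km

Rebound u = e ρ_c/ρ_m = 4.61 km × 2.71/3.32 = 3.763 km.
Net surface drop = e − u = 4.61 km − 3.763 km = e (ρ_m − ρ_c)/ρ_m = 0.847 km.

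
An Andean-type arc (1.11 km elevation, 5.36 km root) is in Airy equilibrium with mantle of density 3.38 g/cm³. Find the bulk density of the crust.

ρ_c h = (ρ_m − ρ_c) r → ρ_c (h + r) = ρ_m r → ρ_c = ρ_m r / (h + r).
ρ_c = 3.38 × 5.36 km / (1.11 km + 5.36 km) = 2.8 g/cm³.

2.8 g/cm³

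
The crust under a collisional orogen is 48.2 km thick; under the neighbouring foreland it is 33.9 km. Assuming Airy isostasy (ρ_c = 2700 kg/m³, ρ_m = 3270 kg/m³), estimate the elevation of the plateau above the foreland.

2.49 km

Excess crust Δ = 48.2 km − 33.9 km = 14.3 km, split between elevation h and root r with h + r = Δ.
Airy balance ρ_c h = (ρ_m − ρ_c) r gives r = h ρ_c/(ρ_m − ρ_c), so h (1 + ρ_c/(ρ_m − ρ_c)) = Δ, i.e. h = Δ (ρ_m − ρ_c)/ρ_m.
h = 14.3 km × 570/3270 = 2.49 km.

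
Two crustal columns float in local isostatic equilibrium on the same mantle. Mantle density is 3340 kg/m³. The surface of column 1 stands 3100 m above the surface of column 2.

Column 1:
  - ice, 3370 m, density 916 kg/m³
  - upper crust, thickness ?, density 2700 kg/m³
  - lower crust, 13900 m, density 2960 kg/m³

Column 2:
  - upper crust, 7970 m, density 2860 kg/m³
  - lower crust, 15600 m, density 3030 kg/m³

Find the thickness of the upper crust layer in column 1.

8690 m

Take the compensation level at the base of the deeper column (depth z_c below the surface of column 1) and equate Σ ρ_i t_i down to z_c; mantle fills any gap and the z_c terms cancel.
Column 1: 3370×916 + x×2700 + 13900×2960 + (z_c − 17270 − x)×3340
Column 2: 3100×0 + 7970×2860 + 15600×3030 + (z_c − 3100 − 23570)×3340
The z_c×3340 term appears on both sides and cancels. Collect the known terms of each column as K = Σ(ρt)_known − 3340 × (depth of known layers): K_1 = 44230920 − 3340×17270 = −13450880; K_2 = 70062200 − 3340×(3100 + 23570) = −19015600.
Balance: K_1 − x×(3340 − 2700) = K_2, so x = (K_1 − K_2)/(3340 − 2700) = 5564720/640 = 8690 m.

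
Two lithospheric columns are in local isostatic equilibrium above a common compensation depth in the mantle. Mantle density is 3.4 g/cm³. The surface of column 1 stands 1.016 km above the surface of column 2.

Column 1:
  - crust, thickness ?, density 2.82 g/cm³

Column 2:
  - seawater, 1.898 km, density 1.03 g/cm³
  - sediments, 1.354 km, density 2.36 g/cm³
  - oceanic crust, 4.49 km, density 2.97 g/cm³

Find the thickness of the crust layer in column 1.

Take the compensation level at the base of the deeper column (depth z_c below the surface of column 1) and equate Σ ρ_i t_i down to z_c; mantle fills any gap and the z_c terms cancel.
Column 1: x×2.82 + (z_c − 0 − x)×3.4
Column 2: 1.016×0 + 1.898×1.03 + 1.354×2.36 + 4.49×2.97 + (z_c − 1.016 − 7.742)×3.4
The z_c×3.4 term appears on both sides and cancels. Collect the known terms of each column as K = Σ(ρt)_known − 3.4 × (depth of known layers): K_1 = 0 − 3.4×0 = 0; K_2 = 18.48568 − 3.4×(1.016 + 7.742) = −11.29152.
Balance: K_1 − x×(3.4 − 2.82) = K_2, so x = (K_1 − K_2)/(3.4 − 2.82) = 11.2915/0.58 = 19.5 km.

19.5 km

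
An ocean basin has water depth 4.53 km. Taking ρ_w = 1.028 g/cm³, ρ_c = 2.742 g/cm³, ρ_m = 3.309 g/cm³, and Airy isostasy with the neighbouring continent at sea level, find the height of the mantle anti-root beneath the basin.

13.7 km

Equating mass per unit area of the two columns: replacing crust with seawater at the top is compensated by replacing crust with mantle at the base: d (ρ_c − ρ_w) = a (ρ_m − ρ_c).
a = d (ρ_c − ρ_w)/(ρ_m − ρ_c) = 4.53 km × 1.714/0.567 = 13.7 km.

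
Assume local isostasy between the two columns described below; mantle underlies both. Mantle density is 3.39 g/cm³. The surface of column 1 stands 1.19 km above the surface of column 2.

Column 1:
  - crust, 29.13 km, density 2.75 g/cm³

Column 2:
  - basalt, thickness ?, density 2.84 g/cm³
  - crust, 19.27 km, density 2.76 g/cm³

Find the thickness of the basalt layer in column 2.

Take the compensation level at the base of the deeper column (depth z_c below the surface of column 1) and equate Σ ρ_i t_i down to z_c; mantle fills any gap and the z_c terms cancel.
Column 1: 29.13×2.75 + (z_c − 29.13)×3.39
Column 2: 1.19×0 + x×2.84 + 19.27×2.76 + (z_c − 1.19 − 19.27 − x)×3.39
The z_c×3.39 term appears on both sides and cancels. Collect the known terms of each column as K = Σ(ρt)_known − 3.39 × (depth of known layers): K_1 = 80.1075 − 3.39×29.13 = −18.6432; K_2 = 53.1852 − 3.39×(1.19 + 19.27) = −16.1742.
Balance: K_1 = K_2 − x×(3.39 − 2.84), so x = (K_2 − K_1)/(3.39 − 2.84) = 2.469/0.55 = 4.49 km.

4.49 km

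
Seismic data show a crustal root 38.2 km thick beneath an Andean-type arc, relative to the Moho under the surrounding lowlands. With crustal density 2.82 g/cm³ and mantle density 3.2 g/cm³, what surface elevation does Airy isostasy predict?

5.15 km

In Airy isostatic equilibrium: ρ_c h = (ρ_m − ρ_c) r.
h = r (ρ_m − ρ_c) / ρ_c = 38.2 km × (3.2 − 2.82) / 2.82 = 5.15 km.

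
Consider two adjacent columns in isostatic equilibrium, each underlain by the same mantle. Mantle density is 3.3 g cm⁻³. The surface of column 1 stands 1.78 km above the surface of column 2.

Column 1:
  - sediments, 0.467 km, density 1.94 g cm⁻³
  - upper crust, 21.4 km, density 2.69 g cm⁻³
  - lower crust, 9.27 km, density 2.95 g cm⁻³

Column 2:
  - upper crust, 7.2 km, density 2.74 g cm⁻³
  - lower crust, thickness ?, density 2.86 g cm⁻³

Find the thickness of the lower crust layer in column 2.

Take the compensation level at the base of the deeper column (depth z_c below the surface of column 1) and equate Σ ρ_i t_i down to z_c; mantle fills any gap and the z_c terms cancel.
Column 1: 0.467×1.94 + 21.4×2.69 + 9.27×2.95 + (z_c − 31.137)×3.3
Column 2: 1.78×0 + 7.2×2.74 + x×2.86 + (z_c − 1.78 − 7.2 − x)×3.3
The z_c×3.3 term appears on both sides and cancels. Collect the known terms of each column as K = Σ(ρt)_known − 3.3 × (depth of known layers): K_1 = 85.81848 − 3.3×31.137 = −16.93362; K_2 = 19.728 − 3.3×(1.78 + 7.2) = −9.906.
Balance: K_1 = K_2 − x×(3.3 − 2.86), so x = (K_2 − K_1)/(3.3 − 2.86) = 7.02762/0.44 = 16 km.

16 km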